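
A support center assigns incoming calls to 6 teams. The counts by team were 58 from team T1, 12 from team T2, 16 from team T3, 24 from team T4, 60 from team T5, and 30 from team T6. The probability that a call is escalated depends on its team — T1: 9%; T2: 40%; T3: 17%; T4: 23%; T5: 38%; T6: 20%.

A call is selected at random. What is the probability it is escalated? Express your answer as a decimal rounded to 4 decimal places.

P(E) ≈ 0.2353

Total: 58 + 12 + 16 + 24 + 60 + 30 = 200.
P(T1) = 58/200 = 0.29. P(T2) = 12/200 = 0.06. P(T3) = 16/200 = 0.08. P(T4) = 24/200 = 0.12. P(T5) = 60/200 = 0.3. P(T6) = 30/200 = 0.15.
P(E) = P(E|T1)·P(T1) + P(E|T2)·P(T2) + P(E|T3)·P(T3) + P(E|T4)·P(T4) + P(E|T5)·P(T5) + P(E|T6)·P(T6)
      = 0.09·0.29 + 0.4·0.06 + 0.17·0.08 + 0.23·0.12 + 0.38·0.3 + 0.2·0.15
      = 0.0261 + 0.024 + 0.0136 + 0.0276 + 0.114 + 0.03 = 0.2353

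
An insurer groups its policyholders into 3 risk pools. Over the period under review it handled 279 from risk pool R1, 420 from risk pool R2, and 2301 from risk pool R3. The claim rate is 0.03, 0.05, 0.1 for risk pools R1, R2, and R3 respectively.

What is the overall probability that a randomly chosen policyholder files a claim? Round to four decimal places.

P(C) ≈ 0.0865

Total: 279 + 420 + 2301 = 3000.
P(R1) = 279/3000 = 0.093. P(R2) = 420/3000 = 0.14. P(R3) = 2301/3000 = 0.767.
Using total probability over the partition,
P(C) = P(C|R1)·P(R1) + P(C|R2)·P(R2) + P(C|R3)·P(R3)
      = 0.03·0.093 + 0.05·0.14 + 0.1·0.767
      = 0.00279 + 0.007 + 0.0767 = 0.08649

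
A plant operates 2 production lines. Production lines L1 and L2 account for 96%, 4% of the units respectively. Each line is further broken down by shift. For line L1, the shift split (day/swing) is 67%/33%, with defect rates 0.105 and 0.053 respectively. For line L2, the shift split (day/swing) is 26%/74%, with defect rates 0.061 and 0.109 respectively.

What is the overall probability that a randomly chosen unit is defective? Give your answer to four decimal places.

P(D|L1) = 0.67·0.105 + 0.33·0.053 = 0.07035 + 0.01749 = 0.08784
P(D|L2) = 0.26·0.061 + 0.74·0.109 = 0.01586 + 0.08066 = 0.09652
Then overall,
P(D) = 0.96·0.08784 + 0.04·0.09652
      = 0.0843264 + 0.0038608 = 0.0881872

P(D) ≈ 0.0882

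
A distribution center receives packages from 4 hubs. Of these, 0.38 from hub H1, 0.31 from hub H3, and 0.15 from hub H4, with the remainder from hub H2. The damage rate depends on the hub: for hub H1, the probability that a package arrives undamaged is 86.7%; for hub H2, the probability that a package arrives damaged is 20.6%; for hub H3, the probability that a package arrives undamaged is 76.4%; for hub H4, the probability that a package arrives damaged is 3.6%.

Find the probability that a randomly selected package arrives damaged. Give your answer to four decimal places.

P(H2) = 1 − (0.38 + 0.31 + 0.15) = 0.16.
P(D|H1) = 1 − 0.867 = 0.133.
P(D|H3) = 1 − 0.764 = 0.236.
Using total probability over the partition,
P(D) = P(D|H1)·P(H1) + P(D|H2)·P(H2) + P(D|H3)·P(H3) + P(D|H4)·P(H4)
      = 0.133·0.38 + 0.206·0.16 + 0.236·0.31 + 0.036·0.15
      = 0.05054 + 0.03296 + 0.07316 + 0.0054 = 0.16206

P(D) ≈ 0.1621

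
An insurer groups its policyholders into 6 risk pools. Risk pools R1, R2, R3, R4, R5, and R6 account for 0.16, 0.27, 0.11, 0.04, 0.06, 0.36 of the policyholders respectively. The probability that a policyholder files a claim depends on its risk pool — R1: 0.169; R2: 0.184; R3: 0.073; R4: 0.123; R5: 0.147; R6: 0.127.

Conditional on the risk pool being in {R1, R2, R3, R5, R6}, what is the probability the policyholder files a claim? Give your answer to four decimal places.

P(C|S) ≈ 0.1451

Let S = {R1, R2, R3, R5, R6}.
P(S) = 0.16 + 0.27 + 0.11 + 0.06 + 0.36 = 0.96.
P(C ∩ S) = 0.169·0.16 + 0.184·0.27 + 0.073·0.11 + 0.147·0.06 + 0.127·0.36 = 0.02704 + 0.04968 + 0.00803 + 0.00882 + 0.04572 = 0.13929.
P(C | S) = 0.13929 / 0.96 = 0.145094…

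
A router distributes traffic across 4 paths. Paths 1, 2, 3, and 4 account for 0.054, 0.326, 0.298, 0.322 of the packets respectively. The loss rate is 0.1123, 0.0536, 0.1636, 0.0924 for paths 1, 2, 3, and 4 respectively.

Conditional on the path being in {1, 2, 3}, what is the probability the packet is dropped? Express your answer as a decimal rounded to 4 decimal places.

Let S = {1, 2, 3}.
P(S) = 0.054 + 0.326 + 0.298 = 0.678.
P(L ∩ S) = 0.1123·0.054 + 0.0536·0.326 + 0.1636·0.298 = 0.0060642 + 0.0174736 + 0.0487528 = 0.0722906.
P(L | S) = 0.0722906 / 0.678 = 0.106623…

P(L|S) ≈ 0.1066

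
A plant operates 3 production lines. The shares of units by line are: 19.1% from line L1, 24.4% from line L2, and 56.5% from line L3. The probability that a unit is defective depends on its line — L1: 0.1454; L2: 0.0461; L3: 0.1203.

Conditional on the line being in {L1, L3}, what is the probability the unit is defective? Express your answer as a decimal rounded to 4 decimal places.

Let S = {L1, L3}.
P(S) = 0.191 + 0.565 = 0.756.
P(D ∩ S) = 0.1454·0.191 + 0.1203·0.565 = 0.0277714 + 0.0679695 = 0.0957409.
P(D | S) = 0.0957409 / 0.756 = 0.126641…

0.1266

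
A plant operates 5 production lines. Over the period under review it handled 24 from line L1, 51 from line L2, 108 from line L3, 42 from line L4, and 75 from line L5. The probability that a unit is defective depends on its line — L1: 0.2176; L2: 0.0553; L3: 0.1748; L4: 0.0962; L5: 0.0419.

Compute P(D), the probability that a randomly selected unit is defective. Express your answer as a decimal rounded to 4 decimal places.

Total: 24 + 51 + 108 + 42 + 75 = 300.
P(L1) = 24/300 = 0.08. P(L2) = 51/300 = 0.17. P(L3) = 108/300 = 0.36. P(L4) = 42/300 = 0.14. P(L5) = 75/300 = 0.25.
P(D) = P(D|L1)·P(L1) + P(D|L2)·P(L2) + P(D|L3)·P(L3) + P(D|L4)·P(L4) + P(D|L5)·P(L5)
      = 0.2176·0.08 + 0.0553·0.17 + 0.1748·0.36 + 0.0962·0.14 + 0.0419·0.25
      = 0.017408 + 0.009401 + 0.062928 + 0.013468 + 0.010475 = 0.11368

0.1137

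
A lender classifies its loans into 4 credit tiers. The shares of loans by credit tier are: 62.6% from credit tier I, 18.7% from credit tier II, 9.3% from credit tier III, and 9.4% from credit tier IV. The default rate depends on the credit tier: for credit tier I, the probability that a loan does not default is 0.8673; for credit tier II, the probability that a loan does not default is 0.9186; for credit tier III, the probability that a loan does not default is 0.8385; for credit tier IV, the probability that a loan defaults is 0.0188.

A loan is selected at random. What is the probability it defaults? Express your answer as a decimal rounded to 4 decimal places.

0.1151

P(D|I) = 1 − 0.8673 = 0.1327.
P(D|II) = 1 − 0.9186 = 0.0814.
P(D|III) = 1 − 0.8385 = 0.1615.
P(D) = P(D|I)·P(I) + P(D|II)·P(II) + P(D|III)·P(III) + P(D|IV)·P(IV)
      = 0.1327·0.626 + 0.0814·0.187 + 0.1615·0.093 + 0.0188·0.094
      = 0.0830702 + 0.0152218 + 0.0150195 + 0.0017672 = 0.1150787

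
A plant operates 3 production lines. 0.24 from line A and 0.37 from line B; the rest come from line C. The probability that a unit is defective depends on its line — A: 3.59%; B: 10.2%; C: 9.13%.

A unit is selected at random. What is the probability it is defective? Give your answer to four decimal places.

0.0820

P(C) = 1 − (0.24 + 0.37) = 0.39.
Summing over the partition,
P(D) = P(D|A)·P(A) + P(D|B)·P(B) + P(D|C)·P(C)
      = 0.0359·0.24 + 0.102·0.37 + 0.0913·0.39
      = 0.008616 + 0.03774 + 0.035607 = 0.081963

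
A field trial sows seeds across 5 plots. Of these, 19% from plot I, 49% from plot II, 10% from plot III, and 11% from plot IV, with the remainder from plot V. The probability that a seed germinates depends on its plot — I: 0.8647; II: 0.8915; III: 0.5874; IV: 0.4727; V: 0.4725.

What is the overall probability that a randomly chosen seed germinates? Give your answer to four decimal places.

P(G) ≈ 0.7638

P(V) = 1 − (0.19 + 0.49 + 0.1 + 0.11) = 0.11.
P(G) = P(G|I)·P(I) + P(G|II)·P(II) + P(G|III)·P(III) + P(G|IV)·P(IV) + P(G|V)·P(V)
      = 0.8647·0.19 + 0.8915·0.49 + 0.5874·0.1 + 0.4727·0.11 + 0.4725·0.11
      = 0.164293 + 0.436835 + 0.05874 + 0.051997 + 0.051975 = 0.76384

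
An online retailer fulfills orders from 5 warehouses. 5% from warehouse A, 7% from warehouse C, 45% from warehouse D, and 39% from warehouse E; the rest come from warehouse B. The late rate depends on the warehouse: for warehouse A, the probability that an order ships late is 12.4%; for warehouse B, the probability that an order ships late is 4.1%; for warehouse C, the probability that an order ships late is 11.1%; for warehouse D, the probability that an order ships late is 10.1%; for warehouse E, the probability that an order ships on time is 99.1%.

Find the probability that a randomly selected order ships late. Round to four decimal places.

P(B) = 1 − (0.05 + 0.07 + 0.45 + 0.39) = 0.04.
P(L|E) = 1 − 0.991 = 0.009.
Summing over the partition,
P(L) = P(L|A)·P(A) + P(L|B)·P(B) + P(L|C)·P(C) + P(L|D)·P(D) + P(L|E)·P(E)
      = 0.124·0.05 + 0.041·0.04 + 0.111·0.07 + 0.101·0.45 + 0.009·0.39
      = 0.0062 + 0.00164 + 0.00777 + 0.04545 + 0.00351 = 0.06457

P(L) ≈ 0.0646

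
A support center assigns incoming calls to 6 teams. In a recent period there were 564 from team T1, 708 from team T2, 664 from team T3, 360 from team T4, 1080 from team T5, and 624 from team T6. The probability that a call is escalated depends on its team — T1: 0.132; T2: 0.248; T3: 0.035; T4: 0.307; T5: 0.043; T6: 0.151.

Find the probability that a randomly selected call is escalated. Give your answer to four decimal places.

P(E) ≈ 0.1311

Total: 564 + 708 + 664 + 360 + 1080 + 624 = 4000.
P(T1) = 564/4000 = 0.141. P(T2) = 708/4000 = 0.177. P(T3) = 664/4000 = 0.166. P(T4) = 360/4000 = 0.09. P(T5) = 1080/4000 = 0.27. P(T6) = 624/4000 = 0.156.
P(E) = P(E|T1)·P(T1) + P(E|T2)·P(T2) + P(E|T3)·P(T3) + P(E|T4)·P(T4) + P(E|T5)·P(T5) + P(E|T6)·P(T6)
      = 0.132·0.141 + 0.248·0.177 + 0.035·0.166 + 0.307·0.09 + 0.043·0.27 + 0.151·0.156
      = 0.018612 + 0.043896 + 0.00581 + 0.02763 + 0.01161 + 0.023556 = 0.131114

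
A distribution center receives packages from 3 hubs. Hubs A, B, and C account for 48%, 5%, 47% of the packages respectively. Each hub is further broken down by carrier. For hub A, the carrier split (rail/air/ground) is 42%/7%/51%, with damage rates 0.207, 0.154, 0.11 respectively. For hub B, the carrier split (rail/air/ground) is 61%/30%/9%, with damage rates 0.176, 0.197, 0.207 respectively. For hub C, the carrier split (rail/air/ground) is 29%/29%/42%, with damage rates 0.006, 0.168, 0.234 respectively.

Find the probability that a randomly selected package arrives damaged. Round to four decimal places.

P(D|A) = 0.42·0.207 + 0.07·0.154 + 0.51·0.11 = 0.08694 + 0.01078 + 0.0561 = 0.15382
P(D|B) = 0.61·0.176 + 0.3·0.197 + 0.09·0.207 = 0.10736 + 0.0591 + 0.01863 = 0.18509
P(D|C) = 0.29·0.006 + 0.29·0.168 + 0.42·0.234 = 0.00174 + 0.04872 + 0.09828 = 0.14874
Then overall,
P(D) = 0.48·0.15382 + 0.05·0.18509 + 0.47·0.14874
      = 0.0738336 + 0.0092545 + 0.0699078 = 0.1529959

P(D) ≈ 0.1530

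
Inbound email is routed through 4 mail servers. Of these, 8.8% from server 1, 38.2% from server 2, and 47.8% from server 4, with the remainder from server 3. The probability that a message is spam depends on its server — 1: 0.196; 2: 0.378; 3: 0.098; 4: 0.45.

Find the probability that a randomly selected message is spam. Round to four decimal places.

P(S) ≈ 0.3818

P(3) = 1 − (0.088 + 0.382 + 0.478) = 0.052.
Summing over the partition,
P(S) = P(S|1)·P(1) + P(S|2)·P(2) + P(S|3)·P(3) + P(S|4)·P(4)
      = 0.196·0.088 + 0.378·0.382 + 0.098·0.052 + 0.45·0.478
      = 0.017248 + 0.144396 + 0.005096 + 0.2151 = 0.38184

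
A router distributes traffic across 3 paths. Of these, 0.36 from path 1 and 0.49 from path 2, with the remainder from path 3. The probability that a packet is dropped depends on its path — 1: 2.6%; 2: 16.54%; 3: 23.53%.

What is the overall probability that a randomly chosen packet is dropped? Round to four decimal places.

P(L) ≈ 0.1257

P(3) = 1 − (0.36 + 0.49) = 0.15.
P(L) = P(L|1)·P(1) + P(L|2)·P(2) + P(L|3)·P(3)
      = 0.026·0.36 + 0.1654·0.49 + 0.2353·0.15
      = 0.00936 + 0.081046 + 0.035295 = 0.125701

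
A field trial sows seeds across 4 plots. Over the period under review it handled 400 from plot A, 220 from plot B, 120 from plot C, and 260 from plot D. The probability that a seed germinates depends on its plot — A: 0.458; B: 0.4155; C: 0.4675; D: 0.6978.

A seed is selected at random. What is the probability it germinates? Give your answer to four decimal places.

P(G) ≈ 0.5121

Total: 400 + 220 + 120 + 260 = 1000.
P(A) = 400/1000 = 0.4. P(B) = 220/1000 = 0.22. P(C) = 120/1000 = 0.12. P(D) = 260/1000 = 0.26.
Using total probability over the partition,
P(G) = P(G|A)·P(A) + P(G|B)·P(B) + P(G|C)·P(C) + P(G|D)·P(D)
      = 0.458·0.4 + 0.4155·0.22 + 0.4675·0.12 + 0.6978·0.26
      = 0.1832 + 0.09141 + 0.0561 + 0.181428 = 0.512138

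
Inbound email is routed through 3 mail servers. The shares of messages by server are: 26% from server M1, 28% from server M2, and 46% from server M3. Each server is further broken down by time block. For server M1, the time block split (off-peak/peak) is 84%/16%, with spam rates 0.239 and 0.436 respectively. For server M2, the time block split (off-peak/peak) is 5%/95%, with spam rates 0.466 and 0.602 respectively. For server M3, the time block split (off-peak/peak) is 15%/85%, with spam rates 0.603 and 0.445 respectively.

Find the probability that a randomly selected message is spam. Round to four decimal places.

P(S|M1) = 0.84·0.239 + 0.16·0.436 = 0.20076 + 0.06976 = 0.27052
P(S|M2) = 0.05·0.466 + 0.95·0.602 = 0.0233 + 0.5719 = 0.5952
P(S|M3) = 0.15·0.603 + 0.85·0.445 = 0.09045 + 0.37825 = 0.4687
By total probability over the outer partition,
P(S) = 0.26·0.27052 + 0.28·0.5952 + 0.46·0.4687
      = 0.0703352 + 0.166656 + 0.215602 = 0.4525932

0.4526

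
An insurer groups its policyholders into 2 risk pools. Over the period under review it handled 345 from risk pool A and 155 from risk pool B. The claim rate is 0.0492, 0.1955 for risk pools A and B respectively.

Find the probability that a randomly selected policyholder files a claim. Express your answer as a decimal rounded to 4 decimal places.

0.0946

Total: 345 + 155 = 500.
P(A) = 345/500 = 0.69. P(B) = 155/500 = 0.31.
P(C) = P(C|A)·P(A) + P(C|B)·P(B)
      = 0.0492·0.69 + 0.1955·0.31
      = 0.033948 + 0.060605 = 0.094553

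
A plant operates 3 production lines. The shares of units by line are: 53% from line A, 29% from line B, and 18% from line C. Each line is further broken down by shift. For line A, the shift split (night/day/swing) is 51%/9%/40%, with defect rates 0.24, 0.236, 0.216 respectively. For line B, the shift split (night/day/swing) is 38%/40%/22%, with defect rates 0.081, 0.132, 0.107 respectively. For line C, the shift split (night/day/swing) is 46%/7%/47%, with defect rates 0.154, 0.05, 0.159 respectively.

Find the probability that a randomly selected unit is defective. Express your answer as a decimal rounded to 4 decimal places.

P(D|A) = 0.51·0.24 + 0.09·0.236 + 0.4·0.216 = 0.1224 + 0.02124 + 0.0864 = 0.23004
P(D|B) = 0.38·0.081 + 0.4·0.132 + 0.22·0.107 = 0.03078 + 0.0528 + 0.02354 = 0.10712
P(D|C) = 0.46·0.154 + 0.07·0.05 + 0.47·0.159 = 0.07084 + 0.0035 + 0.07473 = 0.14907
Then overall,
P(D) = 0.53·0.23004 + 0.29·0.10712 + 0.18·0.14907
      = 0.1219212 + 0.0310648 + 0.0268326 = 0.1798186

P(D) ≈ 0.1798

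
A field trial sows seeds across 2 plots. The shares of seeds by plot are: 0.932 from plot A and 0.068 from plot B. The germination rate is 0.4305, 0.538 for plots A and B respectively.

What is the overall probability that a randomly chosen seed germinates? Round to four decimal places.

By the law of total probability,
P(G) = P(G|A)·P(A) + P(G|B)·P(B)
      = 0.4305·0.932 + 0.538·0.068
      = 0.401226 + 0.036584 = 0.43781

0.4378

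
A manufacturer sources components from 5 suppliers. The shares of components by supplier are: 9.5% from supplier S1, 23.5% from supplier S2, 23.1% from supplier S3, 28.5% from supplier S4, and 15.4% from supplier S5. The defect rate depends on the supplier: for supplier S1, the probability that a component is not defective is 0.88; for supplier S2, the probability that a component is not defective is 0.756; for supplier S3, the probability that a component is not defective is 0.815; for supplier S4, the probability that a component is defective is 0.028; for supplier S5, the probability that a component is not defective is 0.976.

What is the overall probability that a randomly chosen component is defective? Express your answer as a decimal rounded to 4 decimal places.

0.1232

P(D|S1) = 1 − 0.88 = 0.12.
P(D|S2) = 1 − 0.756 = 0.244.
P(D|S3) = 1 − 0.815 = 0.185.
P(D|S5) = 1 − 0.976 = 0.024.
P(D) = P(D|S1)·P(S1) + P(D|S2)·P(S2) + P(D|S3)·P(S3) + P(D|S4)·P(S4) + P(D|S5)·P(S5)
      = 0.12·0.095 + 0.244·0.235 + 0.185·0.231 + 0.028·0.285 + 0.024·0.154
      = 0.0114 + 0.05734 + 0.042735 + 0.00798 + 0.003696 = 0.123151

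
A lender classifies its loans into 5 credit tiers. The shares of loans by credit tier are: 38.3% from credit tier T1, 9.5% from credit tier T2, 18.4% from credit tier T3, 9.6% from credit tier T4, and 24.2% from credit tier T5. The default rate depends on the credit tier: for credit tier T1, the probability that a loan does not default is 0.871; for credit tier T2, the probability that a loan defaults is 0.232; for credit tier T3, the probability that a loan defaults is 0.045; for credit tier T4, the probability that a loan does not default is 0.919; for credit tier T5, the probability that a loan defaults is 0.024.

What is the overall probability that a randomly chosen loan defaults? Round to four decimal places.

P(D|T1) = 1 − 0.871 = 0.129.
P(D|T4) = 1 − 0.919 = 0.081.
P(D) = P(D|T1)·P(T1) + P(D|T2)·P(T2) + P(D|T3)·P(T3) + P(D|T4)·P(T4) + P(D|T5)·P(T5)
      = 0.129·0.383 + 0.232·0.095 + 0.045·0.184 + 0.081·0.096 + 0.024·0.242
      = 0.049407 + 0.02204 + 0.00828 + 0.007776 + 0.005808 = 0.093311

P(D) ≈ 0.0933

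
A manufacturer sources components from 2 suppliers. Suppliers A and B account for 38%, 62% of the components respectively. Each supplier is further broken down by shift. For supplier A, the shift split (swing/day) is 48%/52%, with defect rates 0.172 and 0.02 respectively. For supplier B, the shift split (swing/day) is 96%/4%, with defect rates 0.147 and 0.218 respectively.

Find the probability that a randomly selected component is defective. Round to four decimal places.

P(D|A) = 0.48·0.172 + 0.52·0.02 = 0.08256 + 0.0104 = 0.09296
P(D|B) = 0.96·0.147 + 0.04·0.218 = 0.14112 + 0.00872 = 0.14984
Then overall,
P(D) = 0.38·0.09296 + 0.62·0.14984
      = 0.0353248 + 0.0929008 = 0.1282256

0.1282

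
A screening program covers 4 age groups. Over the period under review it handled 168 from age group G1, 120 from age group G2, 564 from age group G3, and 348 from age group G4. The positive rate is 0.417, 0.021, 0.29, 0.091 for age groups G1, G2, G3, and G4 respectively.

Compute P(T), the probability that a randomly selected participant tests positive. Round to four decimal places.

Total: 168 + 120 + 564 + 348 = 1200.
P(G1) = 168/1200 = 0.14. P(G2) = 120/1200 = 0.1. P(G3) = 564/1200 = 0.47. P(G4) = 348/1200 = 0.29.
Using total probability over the partition,
P(T) = P(T|G1)·P(G1) + P(T|G2)·P(G2) + P(T|G3)·P(G3) + P(T|G4)·P(G4)
      = 0.417·0.14 + 0.021·0.1 + 0.29·0.47 + 0.091·0.29
      = 0.05838 + 0.0021 + 0.1363 + 0.02639 = 0.22317

0.2232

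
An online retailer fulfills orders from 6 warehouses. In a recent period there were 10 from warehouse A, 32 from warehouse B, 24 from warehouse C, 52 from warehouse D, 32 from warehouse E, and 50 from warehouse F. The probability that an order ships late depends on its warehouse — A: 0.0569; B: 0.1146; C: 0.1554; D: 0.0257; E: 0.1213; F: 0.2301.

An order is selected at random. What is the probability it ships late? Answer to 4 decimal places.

Total: 10 + 32 + 24 + 52 + 32 + 50 = 200.
P(A) = 10/200 = 0.05. P(B) = 32/200 = 0.16. P(C) = 24/200 = 0.12. P(D) = 52/200 = 0.26. P(E) = 32/200 = 0.16. P(F) = 50/200 = 0.25.
P(L) = P(L|A)·P(A) + P(L|B)·P(B) + P(L|C)·P(C) + P(L|D)·P(D) + P(L|E)·P(E) + P(L|F)·P(F)
      = 0.0569·0.05 + 0.1146·0.16 + 0.1554·0.12 + 0.0257·0.26 + 0.1213·0.16 + 0.2301·0.25
      = 0.002845 + 0.018336 + 0.018648 + 0.006682 + 0.019408 + 0.057525 = 0.123444

0.1234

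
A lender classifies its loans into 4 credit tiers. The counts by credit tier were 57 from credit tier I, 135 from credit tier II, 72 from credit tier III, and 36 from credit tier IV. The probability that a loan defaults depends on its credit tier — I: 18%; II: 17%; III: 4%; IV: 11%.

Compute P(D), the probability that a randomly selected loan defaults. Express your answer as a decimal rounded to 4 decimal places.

P(D) ≈ 0.1335

Total: 57 + 135 + 72 + 36 = 300.
P(I) = 57/300 = 0.19. P(II) = 135/300 = 0.45. P(III) = 72/300 = 0.24. P(IV) = 36/300 = 0.12.
P(D) = P(D|I)·P(I) + P(D|II)·P(II) + P(D|III)·P(III) + P(D|IV)·P(IV)
      = 0.18·0.19 + 0.17·0.45 + 0.04·0.24 + 0.11·0.12
      = 0.0342 + 0.0765 + 0.0096 + 0.0132 = 0.1335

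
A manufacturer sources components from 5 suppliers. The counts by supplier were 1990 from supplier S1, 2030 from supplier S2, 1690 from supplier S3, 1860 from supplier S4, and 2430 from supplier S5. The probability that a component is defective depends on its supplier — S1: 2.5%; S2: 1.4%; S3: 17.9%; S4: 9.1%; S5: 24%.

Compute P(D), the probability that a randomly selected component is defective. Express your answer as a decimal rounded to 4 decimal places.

Total: 1990 + 2030 + 1690 + 1860 + 2430 = 10000.
P(S1) = 1990/10000 = 0.199. P(S2) = 2030/10000 = 0.203. P(S3) = 1690/10000 = 0.169. P(S4) = 1860/10000 = 0.186. P(S5) = 2430/10000 = 0.243.
P(D) = P(D|S1)·P(S1) + P(D|S2)·P(S2) + P(D|S3)·P(S3) + P(D|S4)·P(S4) + P(D|S5)·P(S5)
      = 0.025·0.199 + 0.014·0.203 + 0.179·0.169 + 0.091·0.186 + 0.24·0.243
      = 0.004975 + 0.002842 + 0.030251 + 0.016926 + 0.05832 = 0.113314

0.1133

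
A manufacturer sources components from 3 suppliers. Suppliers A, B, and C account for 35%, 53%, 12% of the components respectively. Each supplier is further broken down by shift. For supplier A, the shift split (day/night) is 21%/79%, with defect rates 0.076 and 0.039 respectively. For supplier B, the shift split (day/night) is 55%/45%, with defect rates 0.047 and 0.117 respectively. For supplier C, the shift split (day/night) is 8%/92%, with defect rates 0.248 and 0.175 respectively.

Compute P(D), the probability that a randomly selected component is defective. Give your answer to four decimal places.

P(D|A) = 0.21·0.076 + 0.79·0.039 = 0.01596 + 0.03081 = 0.04677
P(D|B) = 0.55·0.047 + 0.45·0.117 = 0.02585 + 0.05265 = 0.0785
P(D|C) = 0.08·0.248 + 0.92·0.175 = 0.01984 + 0.161 = 0.18084
By total probability over the outer partition,
P(D) = 0.35·0.04677 + 0.53·0.0785 + 0.12·0.18084
      = 0.0163695 + 0.041605 + 0.0217008 = 0.0796753

0.0797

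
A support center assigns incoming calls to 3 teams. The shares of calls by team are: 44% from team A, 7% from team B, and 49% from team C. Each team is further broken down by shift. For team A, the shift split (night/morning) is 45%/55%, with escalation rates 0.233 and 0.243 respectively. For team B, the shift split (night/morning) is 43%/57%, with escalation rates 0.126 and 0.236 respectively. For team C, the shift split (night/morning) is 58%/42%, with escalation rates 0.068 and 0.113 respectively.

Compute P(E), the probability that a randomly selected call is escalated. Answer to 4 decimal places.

P(E|A) = 0.45·0.233 + 0.55·0.243 = 0.10485 + 0.13365 = 0.2385
P(E|B) = 0.43·0.126 + 0.57·0.236 = 0.05418 + 0.13452 = 0.1887
P(E|C) = 0.58·0.068 + 0.42·0.113 = 0.03944 + 0.04746 = 0.0869
Then overall,
P(E) = 0.44·0.2385 + 0.07·0.1887 + 0.49·0.0869
      = 0.10494 + 0.013209 + 0.042581 = 0.16073

P(E) ≈ 0.1607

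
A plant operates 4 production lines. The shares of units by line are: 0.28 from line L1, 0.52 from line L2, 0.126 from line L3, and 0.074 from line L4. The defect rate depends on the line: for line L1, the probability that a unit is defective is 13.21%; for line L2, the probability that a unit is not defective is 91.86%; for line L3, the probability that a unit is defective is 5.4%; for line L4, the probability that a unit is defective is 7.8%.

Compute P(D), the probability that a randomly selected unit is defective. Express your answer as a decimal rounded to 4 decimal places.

P(D|L2) = 1 − 0.9186 = 0.0814.
Using total probability over the partition,
P(D) = P(D|L1)·P(L1) + P(D|L2)·P(L2) + P(D|L3)·P(L3) + P(D|L4)·P(L4)
      = 0.1321·0.28 + 0.0814·0.52 + 0.054·0.126 + 0.078·0.074
      = 0.036988 + 0.042328 + 0.006804 + 0.005772 = 0.091892

P(D) ≈ 0.0919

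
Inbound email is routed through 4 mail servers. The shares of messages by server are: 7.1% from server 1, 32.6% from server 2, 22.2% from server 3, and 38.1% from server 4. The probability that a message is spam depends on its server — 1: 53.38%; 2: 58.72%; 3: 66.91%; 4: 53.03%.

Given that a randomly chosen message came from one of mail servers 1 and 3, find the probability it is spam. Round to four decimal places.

Let J = {1, 3}.
P(J) = 0.071 + 0.222 = 0.293.
P(S ∩ J) = 0.5338·0.071 + 0.6691·0.222 = 0.0378998 + 0.1485402 = 0.18644.
P(S | J) = 0.18644 / 0.293 = 0.636314…

P(S|J) ≈ 0.6363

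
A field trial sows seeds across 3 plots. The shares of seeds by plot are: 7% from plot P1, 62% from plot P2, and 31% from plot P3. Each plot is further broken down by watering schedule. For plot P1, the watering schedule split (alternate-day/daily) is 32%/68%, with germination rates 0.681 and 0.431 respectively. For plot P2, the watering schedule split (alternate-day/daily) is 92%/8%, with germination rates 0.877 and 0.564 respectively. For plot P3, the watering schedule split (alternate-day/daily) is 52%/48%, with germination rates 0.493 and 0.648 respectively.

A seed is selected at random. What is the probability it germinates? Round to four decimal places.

P(G|P1) = 0.32·0.681 + 0.68·0.431 = 0.21792 + 0.29308 = 0.511
P(G|P2) = 0.92·0.877 + 0.08·0.564 = 0.80684 + 0.04512 = 0.85196
P(G|P3) = 0.52·0.493 + 0.48·0.648 = 0.25636 + 0.31104 = 0.5674
By total probability over the outer partition,
P(G) = 0.07·0.511 + 0.62·0.85196 + 0.31·0.5674
      = 0.03577 + 0.5282152 + 0.175894 = 0.7398792

0.7399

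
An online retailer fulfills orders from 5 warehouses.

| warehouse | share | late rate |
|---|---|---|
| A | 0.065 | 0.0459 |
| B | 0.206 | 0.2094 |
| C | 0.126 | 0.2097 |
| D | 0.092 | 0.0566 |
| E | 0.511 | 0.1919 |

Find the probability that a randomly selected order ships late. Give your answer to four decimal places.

0.1758

P(L) = P(L|A)·P(A) + P(L|B)·P(B) + P(L|C)·P(C) + P(L|D)·P(D) + P(L|E)·P(E)
      = 0.0459·0.065 + 0.2094·0.206 + 0.2097·0.126 + 0.0566·0.092 + 0.1919·0.511
      = 0.0029835 + 0.0431364 + 0.0264222 + 0.0052072 + 0.0980609 = 0.1758102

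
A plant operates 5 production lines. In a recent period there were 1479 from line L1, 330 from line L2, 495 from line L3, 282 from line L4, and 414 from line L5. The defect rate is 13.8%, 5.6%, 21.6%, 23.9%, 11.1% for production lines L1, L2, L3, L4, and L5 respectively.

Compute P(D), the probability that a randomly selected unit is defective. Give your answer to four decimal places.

Total: 1479 + 330 + 495 + 282 + 414 = 3000.
P(L1) = 1479/3000 = 0.493. P(L2) = 330/3000 = 0.11. P(L3) = 495/3000 = 0.165. P(L4) = 282/3000 = 0.094. P(L5) = 414/3000 = 0.138.
Summing over the partition,
P(D) = P(D|L1)·P(L1) + P(D|L2)·P(L2) + P(D|L3)·P(L3) + P(D|L4)·P(L4) + P(D|L5)·P(L5)
      = 0.138·0.493 + 0.056·0.11 + 0.216·0.165 + 0.239·0.094 + 0.111·0.138
      = 0.068034 + 0.00616 + 0.03564 + 0.022466 + 0.015318 = 0.147618

0.1476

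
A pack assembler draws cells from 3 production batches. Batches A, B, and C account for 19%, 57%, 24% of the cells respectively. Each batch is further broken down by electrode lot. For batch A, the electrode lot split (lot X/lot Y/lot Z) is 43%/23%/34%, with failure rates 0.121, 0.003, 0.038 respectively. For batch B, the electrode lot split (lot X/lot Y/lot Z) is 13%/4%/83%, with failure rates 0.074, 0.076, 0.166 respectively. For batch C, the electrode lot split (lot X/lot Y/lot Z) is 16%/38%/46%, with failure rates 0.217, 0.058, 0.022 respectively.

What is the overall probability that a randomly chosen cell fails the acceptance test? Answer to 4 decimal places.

0.1143

P(F|A) = 0.43·0.121 + 0.23·0.003 + 0.34·0.038 = 0.05203 + 0.00069 + 0.01292 = 0.06564
P(F|B) = 0.13·0.074 + 0.04·0.076 + 0.83·0.166 = 0.00962 + 0.00304 + 0.13778 = 0.15044
P(F|C) = 0.16·0.217 + 0.38·0.058 + 0.46·0.022 = 0.03472 + 0.02204 + 0.01012 = 0.06688
Then overall,
P(F) = 0.19·0.06564 + 0.57·0.15044 + 0.24·0.06688
      = 0.0124716 + 0.0857508 + 0.0160512 = 0.1142736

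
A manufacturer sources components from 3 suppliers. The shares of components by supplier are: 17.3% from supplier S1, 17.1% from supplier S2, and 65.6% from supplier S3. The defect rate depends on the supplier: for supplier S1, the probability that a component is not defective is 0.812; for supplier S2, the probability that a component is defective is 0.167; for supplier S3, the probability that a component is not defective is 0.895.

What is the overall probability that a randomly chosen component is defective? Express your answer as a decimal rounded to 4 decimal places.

P(D|S1) = 1 − 0.812 = 0.188.
P(D|S3) = 1 − 0.895 = 0.105.
Summing over the partition,
P(D) = P(D|S1)·P(S1) + P(D|S2)·P(S2) + P(D|S3)·P(S3)
      = 0.188·0.173 + 0.167·0.171 + 0.105·0.656
      = 0.032524 + 0.028557 + 0.06888 = 0.129961

P(D) ≈ 0.1300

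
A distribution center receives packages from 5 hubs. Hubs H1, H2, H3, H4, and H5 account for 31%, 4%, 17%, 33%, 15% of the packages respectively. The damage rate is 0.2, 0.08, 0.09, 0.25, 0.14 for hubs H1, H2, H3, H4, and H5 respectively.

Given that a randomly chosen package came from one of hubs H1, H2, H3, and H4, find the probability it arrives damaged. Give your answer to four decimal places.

Let S = {H1, H2, H3, H4}.
P(S) = 0.31 + 0.04 + 0.17 + 0.33 = 0.85.
P(D ∩ S) = 0.2·0.31 + 0.08·0.04 + 0.09·0.17 + 0.25·0.33 = 0.062 + 0.0032 + 0.0153 + 0.0825 = 0.163.
P(D | S) = 0.163 / 0.85 = 0.191765…

P(D|S) ≈ 0.1918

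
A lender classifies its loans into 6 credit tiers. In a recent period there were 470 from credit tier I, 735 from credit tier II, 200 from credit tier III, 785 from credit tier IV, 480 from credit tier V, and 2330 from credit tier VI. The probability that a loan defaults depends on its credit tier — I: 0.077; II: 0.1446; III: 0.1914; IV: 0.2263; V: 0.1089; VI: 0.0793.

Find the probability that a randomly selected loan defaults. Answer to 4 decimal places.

Total: 470 + 735 + 200 + 785 + 480 + 2330 = 5000.
P(I) = 470/5000 = 0.094. P(II) = 735/5000 = 0.147. P(III) = 200/5000 = 0.04. P(IV) = 785/5000 = 0.157. P(V) = 480/5000 = 0.096. P(VI) = 2330/5000 = 0.466.
By the law of total probability,
P(D) = P(D|I)·P(I) + P(D|II)·P(II) + P(D|III)·P(III) + P(D|IV)·P(IV) + P(D|V)·P(V) + P(D|VI)·P(VI)
      = 0.077·0.094 + 0.1446·0.147 + 0.1914·0.04 + 0.2263·0.157 + 0.1089·0.096 + 0.0793·0.466
      = 0.007238 + 0.0212562 + 0.007656 + 0.0355291 + 0.0104544 + 0.0369538 = 0.1190875

P(D) ≈ 0.1191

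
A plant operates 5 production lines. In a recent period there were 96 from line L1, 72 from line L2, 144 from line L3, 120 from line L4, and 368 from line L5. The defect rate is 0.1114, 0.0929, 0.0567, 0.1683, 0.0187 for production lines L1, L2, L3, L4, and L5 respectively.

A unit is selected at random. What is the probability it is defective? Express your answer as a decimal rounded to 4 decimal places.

Total: 96 + 72 + 144 + 120 + 368 = 800.
P(L1) = 96/800 = 0.12. P(L2) = 72/800 = 0.09. P(L3) = 144/800 = 0.18. P(L4) = 120/800 = 0.15. P(L5) = 368/800 = 0.46.
By the law of total probability,
P(D) = P(D|L1)·P(L1) + P(D|L2)·P(L2) + P(D|L3)·P(L3) + P(D|L4)·P(L4) + P(D|L5)·P(L5)
      = 0.1114·0.12 + 0.0929·0.09 + 0.0567·0.18 + 0.1683·0.15 + 0.0187·0.46
      = 0.013368 + 0.008361 + 0.010206 + 0.025245 + 0.008602 = 0.065782

P(D) ≈ 0.0658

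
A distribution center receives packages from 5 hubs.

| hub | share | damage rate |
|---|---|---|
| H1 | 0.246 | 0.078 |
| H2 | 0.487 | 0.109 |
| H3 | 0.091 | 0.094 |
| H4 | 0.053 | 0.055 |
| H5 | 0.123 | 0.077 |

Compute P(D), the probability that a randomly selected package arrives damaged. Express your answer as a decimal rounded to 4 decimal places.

P(D) ≈ 0.0932

Summing over the partition,
P(D) = P(D|H1)·P(H1) + P(D|H2)·P(H2) + P(D|H3)·P(H3) + P(D|H4)·P(H4) + P(D|H5)·P(H5)
      = 0.078·0.246 + 0.109·0.487 + 0.094·0.091 + 0.055·0.053 + 0.077·0.123
      = 0.019188 + 0.053083 + 0.008554 + 0.002915 + 0.009471 = 0.093211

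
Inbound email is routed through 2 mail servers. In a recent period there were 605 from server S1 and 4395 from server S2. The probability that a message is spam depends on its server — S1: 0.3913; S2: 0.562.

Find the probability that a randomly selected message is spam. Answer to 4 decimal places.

Total: 605 + 4395 = 5000.
P(S1) = 605/5000 = 0.121. P(S2) = 4395/5000 = 0.879.
P(S) = P(S|S1)·P(S1) + P(S|S2)·P(S2)
      = 0.3913·0.121 + 0.562·0.879
      = 0.0473473 + 0.493998 = 0.5413453

0.5413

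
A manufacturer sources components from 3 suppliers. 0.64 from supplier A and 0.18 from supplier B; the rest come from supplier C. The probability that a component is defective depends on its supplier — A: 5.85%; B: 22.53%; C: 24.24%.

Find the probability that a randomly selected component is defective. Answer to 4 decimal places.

P(D) ≈ 0.1216

P(C) = 1 − (0.64 + 0.18) = 0.18.
By the law of total probability,
P(D) = P(D|A)·P(A) + P(D|B)·P(B) + P(D|C)·P(C)
      = 0.0585·0.64 + 0.2253·0.18 + 0.2424·0.18
      = 0.03744 + 0.040554 + 0.043632 = 0.121626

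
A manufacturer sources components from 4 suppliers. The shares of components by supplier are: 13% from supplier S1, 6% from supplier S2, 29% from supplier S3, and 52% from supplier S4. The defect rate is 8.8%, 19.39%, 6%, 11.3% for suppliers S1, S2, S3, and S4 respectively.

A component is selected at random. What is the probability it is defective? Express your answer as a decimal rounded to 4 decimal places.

Summing over the partition,
P(D) = P(D|S1)·P(S1) + P(D|S2)·P(S2) + P(D|S3)·P(S3) + P(D|S4)·P(S4)
      = 0.088·0.13 + 0.1939·0.06 + 0.06·0.29 + 0.113·0.52
      = 0.01144 + 0.011634 + 0.0174 + 0.05876 = 0.099234

P(D) ≈ 0.0992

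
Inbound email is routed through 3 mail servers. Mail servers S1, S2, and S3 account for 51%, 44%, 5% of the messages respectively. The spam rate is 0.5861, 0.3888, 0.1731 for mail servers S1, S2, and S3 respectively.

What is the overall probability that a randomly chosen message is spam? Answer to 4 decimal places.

0.4786

P(S) = P(S|S1)·P(S1) + P(S|S2)·P(S2) + P(S|S3)·P(S3)
      = 0.5861·0.51 + 0.3888·0.44 + 0.1731·0.05
      = 0.298911 + 0.171072 + 0.008655 = 0.478638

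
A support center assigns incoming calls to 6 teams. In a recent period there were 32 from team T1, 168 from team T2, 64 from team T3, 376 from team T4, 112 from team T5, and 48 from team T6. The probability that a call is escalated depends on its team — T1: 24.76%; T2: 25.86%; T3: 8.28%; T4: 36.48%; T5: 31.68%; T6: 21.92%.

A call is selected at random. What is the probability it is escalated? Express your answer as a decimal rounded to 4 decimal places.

0.2998

Total: 32 + 168 + 64 + 376 + 112 + 48 = 800.
P(T1) = 32/800 = 0.04. P(T2) = 168/800 = 0.21. P(T3) = 64/800 = 0.08. P(T4) = 376/800 = 0.47. P(T5) = 112/800 = 0.14. P(T6) = 48/800 = 0.06.
Using total probability over the partition,
P(E) = P(E|T1)·P(T1) + P(E|T2)·P(T2) + P(E|T3)·P(T3) + P(E|T4)·P(T4) + P(E|T5)·P(T5) + P(E|T6)·P(T6)
      = 0.2476·0.04 + 0.2586·0.21 + 0.0828·0.08 + 0.3648·0.47 + 0.3168·0.14 + 0.2192·0.06
      = 0.009904 + 0.054306 + 0.006624 + 0.171456 + 0.044352 + 0.013152 = 0.299794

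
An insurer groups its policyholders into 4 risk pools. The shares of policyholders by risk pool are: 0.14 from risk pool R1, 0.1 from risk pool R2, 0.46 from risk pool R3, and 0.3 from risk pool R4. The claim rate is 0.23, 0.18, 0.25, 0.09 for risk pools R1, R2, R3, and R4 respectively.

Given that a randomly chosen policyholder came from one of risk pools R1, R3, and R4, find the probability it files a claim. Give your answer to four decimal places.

Let S = {R1, R3, R4}.
P(S) = 0.14 + 0.46 + 0.3 = 0.9.
P(C ∩ S) = 0.23·0.14 + 0.25·0.46 + 0.09·0.3 = 0.0322 + 0.115 + 0.027 = 0.1742.
P(C | S) = 0.1742 / 0.9 = 0.193556…

P(C|S) ≈ 0.1936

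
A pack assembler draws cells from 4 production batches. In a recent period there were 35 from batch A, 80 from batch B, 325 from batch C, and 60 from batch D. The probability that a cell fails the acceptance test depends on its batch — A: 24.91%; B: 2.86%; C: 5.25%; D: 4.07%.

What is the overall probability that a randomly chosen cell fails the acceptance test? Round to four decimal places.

0.0610

Total: 35 + 80 + 325 + 60 = 500.
P(A) = 35/500 = 0.07. P(B) = 80/500 = 0.16. P(C) = 325/500 = 0.65. P(D) = 60/500 = 0.12.
By the law of total probability,
P(F) = P(F|A)·P(A) + P(F|B)·P(B) + P(F|C)·P(C) + P(F|D)·P(D)
      = 0.2491·0.07 + 0.0286·0.16 + 0.0525·0.65 + 0.0407·0.12
      = 0.017437 + 0.004576 + 0.034125 + 0.004884 = 0.061022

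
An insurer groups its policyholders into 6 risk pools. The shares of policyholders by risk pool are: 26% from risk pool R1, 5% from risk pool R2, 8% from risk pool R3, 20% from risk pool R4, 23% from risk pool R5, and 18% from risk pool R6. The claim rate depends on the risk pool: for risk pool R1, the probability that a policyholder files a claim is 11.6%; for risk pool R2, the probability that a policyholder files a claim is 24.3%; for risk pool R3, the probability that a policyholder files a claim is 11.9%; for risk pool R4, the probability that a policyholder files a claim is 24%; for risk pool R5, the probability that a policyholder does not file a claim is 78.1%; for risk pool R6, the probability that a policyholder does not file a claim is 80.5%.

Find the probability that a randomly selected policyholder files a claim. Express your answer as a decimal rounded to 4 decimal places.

P(C|R5) = 1 − 0.781 = 0.219.
P(C|R6) = 1 − 0.805 = 0.195.
P(C) = P(C|R1)·P(R1) + P(C|R2)·P(R2) + P(C|R3)·P(R3) + P(C|R4)·P(R4) + P(C|R5)·P(R5) + P(C|R6)·P(R6)
      = 0.116·0.26 + 0.243·0.05 + 0.119·0.08 + 0.24·0.2 + 0.219·0.23 + 0.195·0.18
      = 0.03016 + 0.01215 + 0.00952 + 0.048 + 0.05037 + 0.0351 = 0.1853

0.1853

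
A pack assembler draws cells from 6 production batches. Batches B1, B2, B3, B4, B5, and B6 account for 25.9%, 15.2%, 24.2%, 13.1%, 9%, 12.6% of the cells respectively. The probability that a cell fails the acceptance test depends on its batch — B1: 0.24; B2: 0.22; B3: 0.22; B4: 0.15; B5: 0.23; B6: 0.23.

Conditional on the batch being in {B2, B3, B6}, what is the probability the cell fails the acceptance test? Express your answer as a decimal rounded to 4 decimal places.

Let S = {B2, B3, B6}.
P(S) = 0.152 + 0.242 + 0.126 = 0.52.
P(F ∩ S) = 0.22·0.152 + 0.22·0.242 + 0.23·0.126 = 0.03344 + 0.05324 + 0.02898 = 0.11566.
P(F | S) = 0.11566 / 0.52 = 0.222423…

0.2224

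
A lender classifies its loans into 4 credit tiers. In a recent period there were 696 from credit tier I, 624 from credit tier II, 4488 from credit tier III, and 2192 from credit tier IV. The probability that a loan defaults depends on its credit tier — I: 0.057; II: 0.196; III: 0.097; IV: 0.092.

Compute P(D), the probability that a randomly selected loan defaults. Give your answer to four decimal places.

Total: 696 + 624 + 4488 + 2192 = 8000.
P(I) = 696/8000 = 0.087. P(II) = 624/8000 = 0.078. P(III) = 4488/8000 = 0.561. P(IV) = 2192/8000 = 0.274.
By the law of total probability,
P(D) = P(D|I)·P(I) + P(D|II)·P(II) + P(D|III)·P(III) + P(D|IV)·P(IV)
      = 0.057·0.087 + 0.196·0.078 + 0.097·0.561 + 0.092·0.274
      = 0.004959 + 0.015288 + 0.054417 + 0.025208 = 0.099872

0.0999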